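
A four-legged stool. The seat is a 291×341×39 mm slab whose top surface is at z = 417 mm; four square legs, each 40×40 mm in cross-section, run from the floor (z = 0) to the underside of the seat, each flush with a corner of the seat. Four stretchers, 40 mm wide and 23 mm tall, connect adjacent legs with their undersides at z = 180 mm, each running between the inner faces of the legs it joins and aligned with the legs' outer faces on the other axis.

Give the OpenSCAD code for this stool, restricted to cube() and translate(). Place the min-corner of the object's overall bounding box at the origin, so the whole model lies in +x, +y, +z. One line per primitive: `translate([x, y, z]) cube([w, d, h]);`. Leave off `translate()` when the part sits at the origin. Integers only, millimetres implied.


translate([0, 0, 378]) cube([291, 341, 39]);
cube([40, 40, 378]);
translate([251, 0, 0]) cube([40, 40, 378]);
translate([0, 301, 0]) cube([40, 40, 378]);
translate([251, 301, 0]) cube([40, 40, 378]);
translate([40, 0, 180]) cube([211, 40, 23]);
translate([40, 301, 180]) cube([211, 40, 23]);
translate([0, 40, 180]) cube([40, 261, 23]);
translate([251, 40, 180]) cube([40, 261, 23]);


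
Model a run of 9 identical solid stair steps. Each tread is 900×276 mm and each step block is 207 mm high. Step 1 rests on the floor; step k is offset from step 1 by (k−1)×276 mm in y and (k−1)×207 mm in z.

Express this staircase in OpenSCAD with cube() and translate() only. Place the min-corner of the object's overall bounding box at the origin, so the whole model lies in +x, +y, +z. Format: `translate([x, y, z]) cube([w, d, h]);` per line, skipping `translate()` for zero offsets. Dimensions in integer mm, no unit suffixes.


cube([900, 276, 207]);
translate([0, 276, 207]) cube([900, 276, 207]);
translate([0, 552, 414]) cube([900, 276, 207]);
translate([0, 828, 621]) cube([900, 276, 207]);
translate([0, 1104, 828]) cube([900, 276, 207]);
translate([0, 1380, 1035]) cube([900, 276, 207]);
translate([0, 1656, 1242]) cube([900, 276, 207]);
translate([0, 1932, 1449]) cube([900, 276, 207]);
translate([0, 2208, 1656]) cube([900, 276, 207]);


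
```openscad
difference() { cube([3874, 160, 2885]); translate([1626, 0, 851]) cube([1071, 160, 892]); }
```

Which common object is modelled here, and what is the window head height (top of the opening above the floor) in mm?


A wall with a window opening. The window head height is 1743 mm.

A wall with a rectangular opening subtracted — a window. Sill at z = 851, opening 892 mm tall, so the head is at 851 + 892 = 1743 mm.


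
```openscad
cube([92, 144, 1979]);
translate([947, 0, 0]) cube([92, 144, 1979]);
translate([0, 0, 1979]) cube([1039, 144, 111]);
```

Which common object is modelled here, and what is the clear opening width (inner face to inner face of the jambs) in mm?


A door frame. The clear opening width is 855 mm.

Two 1979 mm tall posts with a header on top — a door frame. The left jamb is 92 mm wide at x = 0; the right jamb starts at x = 947. The clear opening is 947 − 92 = 855 mm.


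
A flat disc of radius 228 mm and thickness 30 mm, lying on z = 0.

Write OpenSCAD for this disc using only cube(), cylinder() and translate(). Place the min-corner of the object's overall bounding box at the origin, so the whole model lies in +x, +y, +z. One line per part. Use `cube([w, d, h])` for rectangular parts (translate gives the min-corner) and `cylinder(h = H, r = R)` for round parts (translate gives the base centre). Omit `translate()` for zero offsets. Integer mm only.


translate([228, 228, 0]) cylinder(h = 30, r = 228);


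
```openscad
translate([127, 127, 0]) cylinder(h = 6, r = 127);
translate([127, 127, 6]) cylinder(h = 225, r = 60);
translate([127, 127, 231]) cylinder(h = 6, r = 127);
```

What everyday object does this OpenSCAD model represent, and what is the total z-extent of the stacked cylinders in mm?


A spool. The overall height is 237 mm.

Three coaxial cylinders, large–small–large — a spool. Two 6 mm flanges and a 225 mm core give 6 + 225 + 6 = 237 mm.


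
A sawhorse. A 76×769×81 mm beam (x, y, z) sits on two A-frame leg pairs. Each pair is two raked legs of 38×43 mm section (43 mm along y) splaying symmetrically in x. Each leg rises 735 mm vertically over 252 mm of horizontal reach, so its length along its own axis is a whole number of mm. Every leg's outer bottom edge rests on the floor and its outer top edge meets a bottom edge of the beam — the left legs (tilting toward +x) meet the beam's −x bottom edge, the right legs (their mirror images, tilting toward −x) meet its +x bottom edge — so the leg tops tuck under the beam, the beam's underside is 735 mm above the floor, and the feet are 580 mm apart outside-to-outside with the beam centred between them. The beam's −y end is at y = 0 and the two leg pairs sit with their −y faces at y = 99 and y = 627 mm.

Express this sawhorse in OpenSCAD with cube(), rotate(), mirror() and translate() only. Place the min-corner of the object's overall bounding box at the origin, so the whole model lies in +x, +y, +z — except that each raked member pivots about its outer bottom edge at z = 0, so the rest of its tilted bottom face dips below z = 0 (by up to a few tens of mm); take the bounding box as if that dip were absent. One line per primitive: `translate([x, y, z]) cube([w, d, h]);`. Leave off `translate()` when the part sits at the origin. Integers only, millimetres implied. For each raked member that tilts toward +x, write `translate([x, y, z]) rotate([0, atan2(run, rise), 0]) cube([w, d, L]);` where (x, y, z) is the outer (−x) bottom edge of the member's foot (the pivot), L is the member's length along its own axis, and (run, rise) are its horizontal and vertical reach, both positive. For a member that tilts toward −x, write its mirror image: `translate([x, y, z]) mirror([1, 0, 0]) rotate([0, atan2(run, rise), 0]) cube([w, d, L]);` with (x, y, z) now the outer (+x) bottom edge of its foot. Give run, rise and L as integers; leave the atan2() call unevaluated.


translate([252, 0, 735]) cube([76, 769, 81]);
translate([0, 99, 0]) rotate([0, atan2(252, 735), 0]) cube([38, 43, 777]);
translate([580, 99, 0]) mirror([1, 0, 0]) rotate([0, atan2(252, 735), 0]) cube([38, 43, 777]);
translate([0, 627, 0]) rotate([0, atan2(252, 735), 0]) cube([38, 43, 777]);
translate([580, 627, 0]) mirror([1, 0, 0]) rotate([0, atan2(252, 735), 0]) cube([38, 43, 777]);


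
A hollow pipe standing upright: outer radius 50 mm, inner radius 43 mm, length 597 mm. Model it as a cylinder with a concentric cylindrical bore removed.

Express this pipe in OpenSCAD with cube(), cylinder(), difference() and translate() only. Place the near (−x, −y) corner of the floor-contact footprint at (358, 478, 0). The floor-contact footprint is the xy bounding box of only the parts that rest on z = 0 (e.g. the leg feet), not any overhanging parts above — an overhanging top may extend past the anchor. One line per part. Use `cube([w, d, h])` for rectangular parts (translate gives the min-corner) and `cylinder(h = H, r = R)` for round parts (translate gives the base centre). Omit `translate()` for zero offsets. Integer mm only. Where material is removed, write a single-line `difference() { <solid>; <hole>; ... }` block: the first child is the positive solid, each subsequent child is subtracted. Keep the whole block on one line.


difference() { translate([408, 528, 0]) cylinder(h = 597, r = 50); translate([408, 528, 0]) cylinder(h = 597, r = 43); }


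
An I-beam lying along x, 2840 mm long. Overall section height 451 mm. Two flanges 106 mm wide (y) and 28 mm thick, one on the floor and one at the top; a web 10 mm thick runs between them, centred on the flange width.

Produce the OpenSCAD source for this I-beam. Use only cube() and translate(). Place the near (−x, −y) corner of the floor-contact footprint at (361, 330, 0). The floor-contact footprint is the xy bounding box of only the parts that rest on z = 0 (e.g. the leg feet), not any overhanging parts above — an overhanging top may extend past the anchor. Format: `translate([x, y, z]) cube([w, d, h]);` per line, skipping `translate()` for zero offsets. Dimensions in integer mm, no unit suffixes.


translate([361, 330, 0]) cube([2840, 106, 28]);
translate([361, 378, 28]) cube([2840, 10, 395]);
translate([361, 330, 423]) cube([2840, 106, 28]);


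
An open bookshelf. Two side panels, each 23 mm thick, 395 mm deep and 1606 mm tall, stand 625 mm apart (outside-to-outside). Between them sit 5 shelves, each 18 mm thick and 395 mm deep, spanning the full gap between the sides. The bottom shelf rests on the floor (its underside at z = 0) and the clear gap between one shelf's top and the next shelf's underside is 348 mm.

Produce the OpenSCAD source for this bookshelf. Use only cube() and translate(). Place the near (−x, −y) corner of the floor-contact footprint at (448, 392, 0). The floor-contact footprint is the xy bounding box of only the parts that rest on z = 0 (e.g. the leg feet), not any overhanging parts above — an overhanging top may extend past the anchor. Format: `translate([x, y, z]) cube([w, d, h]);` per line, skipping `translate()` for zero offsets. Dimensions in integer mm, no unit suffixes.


translate([448, 392, 0]) cube([23, 395, 1606]);
translate([1050, 392, 0]) cube([23, 395, 1606]);
translate([471, 392, 0]) cube([579, 395, 18]);
translate([471, 392, 366]) cube([579, 395, 18]);
translate([471, 392, 732]) cube([579, 395, 18]);
translate([471, 392, 1098]) cube([579, 395, 18]);
translate([471, 392, 1464]) cube([579, 395, 18]);


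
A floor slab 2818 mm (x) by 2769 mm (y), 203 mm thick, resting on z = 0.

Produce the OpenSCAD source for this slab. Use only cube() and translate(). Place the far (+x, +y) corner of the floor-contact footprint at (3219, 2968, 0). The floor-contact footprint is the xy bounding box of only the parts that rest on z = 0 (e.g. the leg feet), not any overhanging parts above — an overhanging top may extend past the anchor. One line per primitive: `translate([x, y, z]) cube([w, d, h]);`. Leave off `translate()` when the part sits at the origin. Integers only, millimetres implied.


translate([401, 199, 0]) cube([2818, 2769, 203]);


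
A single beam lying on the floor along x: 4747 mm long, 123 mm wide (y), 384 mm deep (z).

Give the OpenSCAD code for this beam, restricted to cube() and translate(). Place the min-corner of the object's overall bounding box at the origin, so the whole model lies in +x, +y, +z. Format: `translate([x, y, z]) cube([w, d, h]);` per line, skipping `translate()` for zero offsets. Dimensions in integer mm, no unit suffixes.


cube([4747, 123, 384]);


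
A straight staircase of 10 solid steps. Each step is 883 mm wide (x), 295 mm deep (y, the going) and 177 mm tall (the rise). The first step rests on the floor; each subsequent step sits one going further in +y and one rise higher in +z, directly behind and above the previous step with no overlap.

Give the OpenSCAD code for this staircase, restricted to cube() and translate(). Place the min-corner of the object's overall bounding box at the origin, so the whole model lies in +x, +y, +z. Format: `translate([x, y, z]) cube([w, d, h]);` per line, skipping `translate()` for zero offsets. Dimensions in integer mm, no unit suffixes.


cube([883, 295, 177]);
translate([0, 295, 177]) cube([883, 295, 177]);
translate([0, 590, 354]) cube([883, 295, 177]);
translate([0, 885, 531]) cube([883, 295, 177]);
translate([0, 1180, 708]) cube([883, 295, 177]);
translate([0, 1475, 885]) cube([883, 295, 177]);
translate([0, 1770, 1062]) cube([883, 295, 177]);
translate([0, 2065, 1239]) cube([883, 295, 177]);
translate([0, 2360, 1416]) cube([883, 295, 177]);
translate([0, 2655, 1593]) cube([883, 295, 177]);


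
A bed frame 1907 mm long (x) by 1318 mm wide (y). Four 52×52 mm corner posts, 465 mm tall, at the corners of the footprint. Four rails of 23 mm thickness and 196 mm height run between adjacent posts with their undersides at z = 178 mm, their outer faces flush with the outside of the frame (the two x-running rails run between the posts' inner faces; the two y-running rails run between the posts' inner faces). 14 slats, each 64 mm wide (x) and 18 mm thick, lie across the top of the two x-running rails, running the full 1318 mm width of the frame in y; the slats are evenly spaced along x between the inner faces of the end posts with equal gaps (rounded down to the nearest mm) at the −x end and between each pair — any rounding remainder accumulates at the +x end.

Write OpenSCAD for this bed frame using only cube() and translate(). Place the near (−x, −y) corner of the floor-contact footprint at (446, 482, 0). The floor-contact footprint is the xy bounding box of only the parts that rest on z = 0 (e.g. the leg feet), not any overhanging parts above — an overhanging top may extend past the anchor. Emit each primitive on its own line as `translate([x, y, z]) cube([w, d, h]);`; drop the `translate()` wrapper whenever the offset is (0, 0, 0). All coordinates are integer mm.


translate([446, 482, 0]) cube([52, 52, 465]);
translate([446, 1748, 0]) cube([52, 52, 465]);
translate([2301, 482, 0]) cube([52, 52, 465]);
translate([2301, 1748, 0]) cube([52, 52, 465]);
translate([498, 482, 178]) cube([1803, 23, 196]);
translate([498, 1777, 178]) cube([1803, 23, 196]);
translate([446, 534, 178]) cube([23, 1214, 196]);
translate([2330, 534, 178]) cube([23, 1214, 196]);
translate([558, 482, 374]) cube([64, 1318, 18]);
translate([682, 482, 374]) cube([64, 1318, 18]);
translate([806, 482, 374]) cube([64, 1318, 18]);
translate([930, 482, 374]) cube([64, 1318, 18]);
translate([1054, 482, 374]) cube([64, 1318, 18]);
translate([1178, 482, 374]) cube([64, 1318, 18]);
translate([1302, 482, 374]) cube([64, 1318, 18]);
translate([1426, 482, 374]) cube([64, 1318, 18]);
translate([1550, 482, 374]) cube([64, 1318, 18]);
translate([1674, 482, 374]) cube([64, 1318, 18]);
translate([1798, 482, 374]) cube([64, 1318, 18]);
translate([1922, 482, 374]) cube([64, 1318, 18]);
translate([2046, 482, 374]) cube([64, 1318, 18]);
translate([2170, 482, 374]) cube([64, 1318, 18]);


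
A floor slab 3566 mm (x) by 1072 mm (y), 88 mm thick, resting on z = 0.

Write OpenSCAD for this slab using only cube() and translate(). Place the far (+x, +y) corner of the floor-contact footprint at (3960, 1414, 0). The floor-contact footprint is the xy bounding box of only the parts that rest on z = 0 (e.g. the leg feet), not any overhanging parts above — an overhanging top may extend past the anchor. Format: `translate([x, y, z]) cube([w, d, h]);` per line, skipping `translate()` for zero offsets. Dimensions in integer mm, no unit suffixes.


translate([394, 342, 0]) cube([3566, 1072, 88]);


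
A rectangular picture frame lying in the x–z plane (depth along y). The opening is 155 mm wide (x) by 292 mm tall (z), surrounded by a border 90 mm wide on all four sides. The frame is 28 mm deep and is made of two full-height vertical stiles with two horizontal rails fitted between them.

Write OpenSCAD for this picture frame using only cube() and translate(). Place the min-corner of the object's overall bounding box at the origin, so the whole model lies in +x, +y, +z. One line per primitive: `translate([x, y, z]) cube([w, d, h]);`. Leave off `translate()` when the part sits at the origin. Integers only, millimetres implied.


cube([90, 28, 472]);
translate([245, 0, 0]) cube([90, 28, 472]);
translate([90, 0, 0]) cube([155, 28, 90]);
translate([90, 0, 382]) cube([155, 28, 90]);


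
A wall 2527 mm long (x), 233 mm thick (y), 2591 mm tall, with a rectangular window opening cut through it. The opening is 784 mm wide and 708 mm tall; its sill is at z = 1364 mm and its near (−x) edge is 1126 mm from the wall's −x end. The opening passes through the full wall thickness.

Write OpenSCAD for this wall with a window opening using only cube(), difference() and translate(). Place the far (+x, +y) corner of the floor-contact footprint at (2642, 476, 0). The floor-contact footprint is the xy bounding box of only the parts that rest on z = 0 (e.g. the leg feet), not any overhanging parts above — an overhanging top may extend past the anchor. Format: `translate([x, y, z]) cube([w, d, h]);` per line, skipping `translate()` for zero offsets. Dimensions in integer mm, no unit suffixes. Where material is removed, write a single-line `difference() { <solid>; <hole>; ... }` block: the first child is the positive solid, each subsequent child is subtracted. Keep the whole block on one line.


difference() { translate([115, 243, 0]) cube([2527, 233, 2591]); translate([1241, 243, 1364]) cube([784, 233, 708]); }


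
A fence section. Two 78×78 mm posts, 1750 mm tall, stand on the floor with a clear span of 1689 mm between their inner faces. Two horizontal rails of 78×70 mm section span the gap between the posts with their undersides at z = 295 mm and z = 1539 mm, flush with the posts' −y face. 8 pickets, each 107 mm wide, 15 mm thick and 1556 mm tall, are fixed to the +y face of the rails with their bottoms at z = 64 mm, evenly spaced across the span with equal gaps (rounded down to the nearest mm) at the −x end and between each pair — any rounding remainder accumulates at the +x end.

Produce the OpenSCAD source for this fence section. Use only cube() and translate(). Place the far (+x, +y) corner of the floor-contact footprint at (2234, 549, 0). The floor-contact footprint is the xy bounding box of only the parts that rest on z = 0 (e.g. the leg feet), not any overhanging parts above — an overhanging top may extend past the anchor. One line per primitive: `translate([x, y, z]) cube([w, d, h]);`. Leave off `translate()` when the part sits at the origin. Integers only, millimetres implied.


translate([389, 471, 0]) cube([78, 78, 1750]);
translate([2156, 471, 0]) cube([78, 78, 1750]);
translate([467, 471, 295]) cube([1689, 78, 70]);
translate([467, 471, 1539]) cube([1689, 78, 70]);
translate([559, 549, 64]) cube([107, 15, 1556]);
translate([758, 549, 64]) cube([107, 15, 1556]);
translate([957, 549, 64]) cube([107, 15, 1556]);
translate([1156, 549, 64]) cube([107, 15, 1556]);
translate([1355, 549, 64]) cube([107, 15, 1556]);
translate([1554, 549, 64]) cube([107, 15, 1556]);
translate([1753, 549, 64]) cube([107, 15, 1556]);
translate([1952, 549, 64]) cube([107, 15, 1556]);


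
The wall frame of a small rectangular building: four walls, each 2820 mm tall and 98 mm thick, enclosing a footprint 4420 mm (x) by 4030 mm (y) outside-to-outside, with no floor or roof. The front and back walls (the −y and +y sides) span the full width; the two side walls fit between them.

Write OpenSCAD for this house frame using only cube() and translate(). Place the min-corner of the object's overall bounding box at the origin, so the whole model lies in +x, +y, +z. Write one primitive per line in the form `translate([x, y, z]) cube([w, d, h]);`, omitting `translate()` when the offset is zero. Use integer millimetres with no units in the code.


cube([4420, 98, 2820]);
translate([0, 3932, 0]) cube([4420, 98, 2820]);
translate([0, 98, 0]) cube([98, 3834, 2820]);
translate([4322, 98, 0]) cube([98, 3834, 2820]);


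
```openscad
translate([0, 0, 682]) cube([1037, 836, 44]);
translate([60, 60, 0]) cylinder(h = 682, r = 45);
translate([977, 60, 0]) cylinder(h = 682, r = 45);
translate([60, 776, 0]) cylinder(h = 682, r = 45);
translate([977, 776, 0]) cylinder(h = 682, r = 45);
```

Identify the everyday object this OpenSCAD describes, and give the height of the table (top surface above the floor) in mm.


A table. The table height is 726 mm.

A 1037×836×44 slab sits at z = 682 on four Ø90 mm round legs — a table. The top surface is at 682 + 44 = 726 mm.


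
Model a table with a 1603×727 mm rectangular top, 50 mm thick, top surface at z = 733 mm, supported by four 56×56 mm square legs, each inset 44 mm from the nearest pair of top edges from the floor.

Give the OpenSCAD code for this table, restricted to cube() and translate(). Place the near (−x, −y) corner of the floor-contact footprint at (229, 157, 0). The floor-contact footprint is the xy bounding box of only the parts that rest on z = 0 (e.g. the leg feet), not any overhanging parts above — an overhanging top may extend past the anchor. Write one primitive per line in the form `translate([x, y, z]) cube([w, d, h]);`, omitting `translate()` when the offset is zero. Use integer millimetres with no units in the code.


// leg_h = 733 - 50 = 683
translate([185, 113, 683]) cube([1603, 727, 50]);
translate([229, 157, 0]) cube([56, 56, 683]);
translate([1688, 157, 0]) cube([56, 56, 683]);
translate([229, 740, 0]) cube([56, 56, 683]);
translate([1688, 740, 0]) cube([56, 56, 683]);


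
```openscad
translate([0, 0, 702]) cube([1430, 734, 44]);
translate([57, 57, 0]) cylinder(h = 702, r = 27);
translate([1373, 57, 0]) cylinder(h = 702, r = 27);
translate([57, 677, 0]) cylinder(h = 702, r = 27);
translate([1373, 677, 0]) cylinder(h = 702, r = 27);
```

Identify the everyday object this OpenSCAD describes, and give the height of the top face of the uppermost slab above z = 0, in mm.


A table. The table height is 746 mm.

A 1430×734×44 slab sits at z = 702 on four Ø54 mm round legs — a table. The top surface is at 702 + 44 = 746 mm.


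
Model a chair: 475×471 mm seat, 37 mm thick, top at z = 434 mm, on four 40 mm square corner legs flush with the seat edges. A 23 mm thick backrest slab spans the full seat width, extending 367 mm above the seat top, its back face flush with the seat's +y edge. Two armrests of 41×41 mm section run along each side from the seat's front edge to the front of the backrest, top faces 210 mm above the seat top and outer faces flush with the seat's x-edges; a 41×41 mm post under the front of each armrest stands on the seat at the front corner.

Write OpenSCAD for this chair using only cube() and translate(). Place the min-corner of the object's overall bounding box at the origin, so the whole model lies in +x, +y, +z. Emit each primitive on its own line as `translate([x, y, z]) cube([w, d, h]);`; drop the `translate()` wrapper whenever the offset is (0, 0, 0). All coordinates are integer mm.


// leg_h = 434 - 37 = 397
// arm post h = 210 - 41 = 169
translate([0, 0, 397]) cube([475, 471, 37]);
cube([40, 40, 397]);
translate([435, 0, 0]) cube([40, 40, 397]);
translate([0, 431, 0]) cube([40, 40, 397]);
translate([435, 431, 0]) cube([40, 40, 397]);
translate([0, 448, 434]) cube([475, 23, 367]);
translate([0, 0, 603]) cube([41, 448, 41]);
translate([434, 0, 603]) cube([41, 448, 41]);
translate([0, 0, 434]) cube([41, 41, 169]);
translate([434, 0, 434]) cube([41, 41, 169]);


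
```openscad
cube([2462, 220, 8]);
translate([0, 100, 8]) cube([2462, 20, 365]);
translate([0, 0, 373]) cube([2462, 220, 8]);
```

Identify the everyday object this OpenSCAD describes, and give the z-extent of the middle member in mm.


An I-beam. The web height is 365 mm.

Two wide flanges with a thin centred web — an I-beam. Overall 381 mm minus two 8 mm flanges gives a web of 381 − 2·8 = 365 mm.


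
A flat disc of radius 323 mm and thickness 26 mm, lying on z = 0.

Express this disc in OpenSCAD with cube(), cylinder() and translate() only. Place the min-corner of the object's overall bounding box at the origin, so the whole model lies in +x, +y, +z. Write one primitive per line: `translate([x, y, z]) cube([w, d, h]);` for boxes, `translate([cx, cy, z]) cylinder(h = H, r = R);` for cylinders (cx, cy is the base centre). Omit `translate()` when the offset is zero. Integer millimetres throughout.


translate([323, 323, 0]) cylinder(h = 26, r = 323);


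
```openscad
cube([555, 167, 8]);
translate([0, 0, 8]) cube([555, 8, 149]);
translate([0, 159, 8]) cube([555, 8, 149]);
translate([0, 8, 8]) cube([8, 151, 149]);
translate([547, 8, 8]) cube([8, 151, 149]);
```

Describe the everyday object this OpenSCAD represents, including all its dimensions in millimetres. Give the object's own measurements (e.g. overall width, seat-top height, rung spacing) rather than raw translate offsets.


An open-topped rectangular box: outside dimensions 555×167×157 mm, with a uniform wall and base thickness of 8 mm. The base is a full 555×167 slab on the floor; four walls sit on top of the base. The front and back walls (the −y and +y sides) span the full width; the two side walls fit between them.


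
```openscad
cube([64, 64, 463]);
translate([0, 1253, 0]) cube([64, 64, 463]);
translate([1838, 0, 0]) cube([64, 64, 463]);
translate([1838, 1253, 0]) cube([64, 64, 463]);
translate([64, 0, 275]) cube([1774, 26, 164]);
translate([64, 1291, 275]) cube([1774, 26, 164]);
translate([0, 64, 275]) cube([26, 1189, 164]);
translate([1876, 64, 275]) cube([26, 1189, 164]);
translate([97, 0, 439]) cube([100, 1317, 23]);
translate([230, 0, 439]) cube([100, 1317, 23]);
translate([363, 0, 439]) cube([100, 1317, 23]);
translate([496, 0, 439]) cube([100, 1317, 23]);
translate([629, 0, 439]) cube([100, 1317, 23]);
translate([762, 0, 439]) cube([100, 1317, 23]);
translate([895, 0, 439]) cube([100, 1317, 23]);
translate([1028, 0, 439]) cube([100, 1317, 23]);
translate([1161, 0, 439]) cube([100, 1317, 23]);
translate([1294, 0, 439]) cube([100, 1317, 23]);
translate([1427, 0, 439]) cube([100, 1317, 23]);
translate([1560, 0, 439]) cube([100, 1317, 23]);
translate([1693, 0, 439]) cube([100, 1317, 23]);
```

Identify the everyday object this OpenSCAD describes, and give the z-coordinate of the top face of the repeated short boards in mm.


A bed frame. The slat-top height is 462 mm.

Four posts, four rails, and a row of slats — a bed frame. Slats sit on the rails at z = 275 + 164 = 439; with slat thickness 23, the top is 462 mm.


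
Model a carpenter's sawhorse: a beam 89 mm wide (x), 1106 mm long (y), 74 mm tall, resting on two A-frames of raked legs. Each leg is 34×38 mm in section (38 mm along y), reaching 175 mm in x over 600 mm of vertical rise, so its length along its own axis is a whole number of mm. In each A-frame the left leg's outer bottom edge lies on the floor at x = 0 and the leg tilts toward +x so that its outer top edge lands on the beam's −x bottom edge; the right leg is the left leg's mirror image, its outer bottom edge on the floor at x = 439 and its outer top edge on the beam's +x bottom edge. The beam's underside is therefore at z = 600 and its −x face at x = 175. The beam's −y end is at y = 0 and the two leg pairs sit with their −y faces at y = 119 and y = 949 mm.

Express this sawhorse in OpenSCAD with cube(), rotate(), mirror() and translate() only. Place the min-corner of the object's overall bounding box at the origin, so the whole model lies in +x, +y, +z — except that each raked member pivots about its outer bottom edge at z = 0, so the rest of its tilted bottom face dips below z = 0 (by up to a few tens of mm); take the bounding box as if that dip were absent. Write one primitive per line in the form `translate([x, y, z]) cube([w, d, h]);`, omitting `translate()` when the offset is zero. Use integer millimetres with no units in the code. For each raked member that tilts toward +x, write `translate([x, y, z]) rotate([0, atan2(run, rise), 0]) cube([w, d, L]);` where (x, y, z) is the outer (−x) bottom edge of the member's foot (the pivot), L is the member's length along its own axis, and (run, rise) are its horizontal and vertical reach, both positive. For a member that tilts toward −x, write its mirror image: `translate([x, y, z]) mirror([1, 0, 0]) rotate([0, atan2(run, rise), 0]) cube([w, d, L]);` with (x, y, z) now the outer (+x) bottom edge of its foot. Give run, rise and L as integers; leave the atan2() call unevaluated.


// leg length = √(175² + 600²) = 625
// right-leg outer foot x = 2·175 + 89 = 439
// beam min-corner = (175, 0, 600)
translate([175, 0, 600]) cube([89, 1106, 74]);
translate([0, 119, 0]) rotate([0, atan2(175, 600), 0]) cube([34, 38, 625]);
translate([439, 119, 0]) mirror([1, 0, 0]) rotate([0, atan2(175, 600), 0]) cube([34, 38, 625]);
translate([0, 949, 0]) rotate([0, atan2(175, 600), 0]) cube([34, 38, 625]);
translate([439, 949, 0]) mirror([1, 0, 0]) rotate([0, atan2(175, 600), 0]) cube([34, 38, 625]);


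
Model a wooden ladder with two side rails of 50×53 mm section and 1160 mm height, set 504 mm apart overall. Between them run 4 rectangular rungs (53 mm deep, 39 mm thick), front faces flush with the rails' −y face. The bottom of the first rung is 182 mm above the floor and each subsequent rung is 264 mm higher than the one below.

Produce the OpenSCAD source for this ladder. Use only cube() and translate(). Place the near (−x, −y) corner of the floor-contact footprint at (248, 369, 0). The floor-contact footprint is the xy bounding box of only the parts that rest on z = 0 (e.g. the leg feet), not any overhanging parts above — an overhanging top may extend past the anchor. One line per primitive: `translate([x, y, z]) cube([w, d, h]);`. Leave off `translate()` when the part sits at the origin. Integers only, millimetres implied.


// rung span = 504 - 2*50 = 404
// rung[k] z = 182 + k*264
translate([248, 369, 0]) cube([50, 53, 1160]);
translate([702, 369, 0]) cube([50, 53, 1160]);
translate([298, 369, 182]) cube([404, 53, 39]);
translate([298, 369, 446]) cube([404, 53, 39]);
translate([298, 369, 710]) cube([404, 53, 39]);
translate([298, 369, 974]) cube([404, 53, 39]);


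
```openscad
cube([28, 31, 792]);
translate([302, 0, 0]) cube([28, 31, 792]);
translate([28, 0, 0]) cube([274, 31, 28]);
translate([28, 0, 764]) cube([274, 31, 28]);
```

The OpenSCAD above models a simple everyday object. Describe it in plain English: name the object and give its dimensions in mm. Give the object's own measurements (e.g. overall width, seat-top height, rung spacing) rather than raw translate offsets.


A rectangular picture frame lying in the x–z plane (depth along y). The opening is 274 mm wide (x) by 736 mm tall (z), surrounded by a border 28 mm wide on all four sides. The frame is 31 mm deep and is made of two full-height vertical stiles with two horizontal rails fitted between them.


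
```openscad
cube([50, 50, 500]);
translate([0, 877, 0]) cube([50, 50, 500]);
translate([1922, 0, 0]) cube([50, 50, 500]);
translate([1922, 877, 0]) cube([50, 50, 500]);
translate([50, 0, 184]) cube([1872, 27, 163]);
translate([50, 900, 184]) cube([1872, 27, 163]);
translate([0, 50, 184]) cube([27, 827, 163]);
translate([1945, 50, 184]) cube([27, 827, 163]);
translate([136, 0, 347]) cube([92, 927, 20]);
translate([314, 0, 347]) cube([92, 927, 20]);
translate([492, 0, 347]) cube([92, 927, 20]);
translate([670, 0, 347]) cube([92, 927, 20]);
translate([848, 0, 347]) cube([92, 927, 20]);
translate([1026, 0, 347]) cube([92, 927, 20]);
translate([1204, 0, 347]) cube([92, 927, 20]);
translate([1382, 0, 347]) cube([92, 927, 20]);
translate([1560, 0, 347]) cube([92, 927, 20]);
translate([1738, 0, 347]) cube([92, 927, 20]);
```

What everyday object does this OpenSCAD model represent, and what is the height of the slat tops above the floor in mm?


A bed frame. The slat-top height is 367 mm.

Four posts, four rails, and a row of slats — a bed frame. Slats sit on the rails at z = 184 + 163 = 347; with slat thickness 20, the top is 367 mm.


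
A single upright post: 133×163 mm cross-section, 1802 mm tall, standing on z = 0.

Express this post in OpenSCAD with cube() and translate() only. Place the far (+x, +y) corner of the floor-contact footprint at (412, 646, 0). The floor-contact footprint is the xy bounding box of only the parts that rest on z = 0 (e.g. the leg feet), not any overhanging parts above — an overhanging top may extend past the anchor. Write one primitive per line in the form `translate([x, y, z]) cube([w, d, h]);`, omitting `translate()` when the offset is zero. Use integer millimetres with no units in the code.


translate([279, 483, 0]) cube([133, 163, 1802]);


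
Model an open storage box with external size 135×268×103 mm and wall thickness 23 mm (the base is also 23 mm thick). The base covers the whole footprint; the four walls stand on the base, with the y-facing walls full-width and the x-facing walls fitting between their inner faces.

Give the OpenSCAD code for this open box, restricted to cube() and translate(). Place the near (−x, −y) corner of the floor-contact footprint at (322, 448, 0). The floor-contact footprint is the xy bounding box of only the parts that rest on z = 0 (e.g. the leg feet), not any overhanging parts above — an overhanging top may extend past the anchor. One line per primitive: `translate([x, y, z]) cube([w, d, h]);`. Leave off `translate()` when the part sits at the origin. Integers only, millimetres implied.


translate([322, 448, 0]) cube([135, 268, 23]);
translate([322, 448, 23]) cube([135, 23, 80]);
translate([322, 693, 23]) cube([135, 23, 80]);
translate([322, 471, 23]) cube([23, 222, 80]);
translate([434, 471, 23]) cube([23, 222, 80]);


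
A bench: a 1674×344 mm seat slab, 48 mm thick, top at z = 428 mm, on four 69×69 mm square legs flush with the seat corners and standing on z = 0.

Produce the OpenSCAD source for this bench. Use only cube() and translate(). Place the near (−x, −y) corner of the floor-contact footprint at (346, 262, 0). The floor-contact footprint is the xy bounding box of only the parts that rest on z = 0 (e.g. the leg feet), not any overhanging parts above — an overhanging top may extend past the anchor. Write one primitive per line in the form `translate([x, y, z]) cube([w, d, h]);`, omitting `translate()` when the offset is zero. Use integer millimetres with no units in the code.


// leg_h = 428 − 48 = 380
translate([346, 262, 380]) cube([1674, 344, 48]);
translate([346, 262, 0]) cube([69, 69, 380]);
translate([346, 537, 0]) cube([69, 69, 380]);
translate([1951, 262, 0]) cube([69, 69, 380]);
translate([1951, 537, 0]) cube([69, 69, 380]);


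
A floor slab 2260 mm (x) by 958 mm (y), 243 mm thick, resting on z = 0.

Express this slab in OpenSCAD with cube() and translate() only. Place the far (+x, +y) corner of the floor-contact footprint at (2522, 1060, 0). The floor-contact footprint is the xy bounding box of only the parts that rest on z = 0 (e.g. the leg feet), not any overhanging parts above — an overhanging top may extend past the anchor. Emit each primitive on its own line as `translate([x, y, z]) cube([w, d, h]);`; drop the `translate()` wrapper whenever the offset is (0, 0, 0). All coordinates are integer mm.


translate([262, 102, 0]) cube([2260, 958, 243]);


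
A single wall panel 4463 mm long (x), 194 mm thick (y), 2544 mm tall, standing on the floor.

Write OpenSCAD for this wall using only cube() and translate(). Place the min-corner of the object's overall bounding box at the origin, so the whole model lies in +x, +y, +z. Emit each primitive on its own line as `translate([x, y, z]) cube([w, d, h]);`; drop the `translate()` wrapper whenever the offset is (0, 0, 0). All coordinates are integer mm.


cube([4463, 194, 2544]);


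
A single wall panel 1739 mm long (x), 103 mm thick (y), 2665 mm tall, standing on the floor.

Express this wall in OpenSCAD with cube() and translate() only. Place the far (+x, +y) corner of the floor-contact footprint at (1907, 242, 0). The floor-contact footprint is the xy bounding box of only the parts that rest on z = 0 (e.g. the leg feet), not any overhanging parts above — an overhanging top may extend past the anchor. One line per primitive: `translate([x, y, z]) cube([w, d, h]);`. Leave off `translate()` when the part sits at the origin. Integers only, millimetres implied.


translate([168, 139, 0]) cube([1739, 103, 2665]);


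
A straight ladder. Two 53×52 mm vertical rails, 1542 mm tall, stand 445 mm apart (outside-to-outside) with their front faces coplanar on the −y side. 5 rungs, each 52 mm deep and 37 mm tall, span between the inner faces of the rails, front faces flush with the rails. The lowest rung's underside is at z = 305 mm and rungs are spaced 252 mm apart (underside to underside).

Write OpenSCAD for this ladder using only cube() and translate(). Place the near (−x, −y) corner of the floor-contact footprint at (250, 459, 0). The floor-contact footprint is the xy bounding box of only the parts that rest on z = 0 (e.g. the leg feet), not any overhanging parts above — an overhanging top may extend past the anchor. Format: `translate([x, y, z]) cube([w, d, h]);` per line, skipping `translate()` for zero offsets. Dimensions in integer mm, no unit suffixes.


translate([250, 459, 0]) cube([53, 52, 1542]);
translate([642, 459, 0]) cube([53, 52, 1542]);
translate([303, 459, 305]) cube([339, 52, 37]);
translate([303, 459, 557]) cube([339, 52, 37]);
translate([303, 459, 809]) cube([339, 52, 37]);
translate([303, 459, 1061]) cube([339, 52, 37]);
translate([303, 459, 1313]) cube([339, 52, 37]);


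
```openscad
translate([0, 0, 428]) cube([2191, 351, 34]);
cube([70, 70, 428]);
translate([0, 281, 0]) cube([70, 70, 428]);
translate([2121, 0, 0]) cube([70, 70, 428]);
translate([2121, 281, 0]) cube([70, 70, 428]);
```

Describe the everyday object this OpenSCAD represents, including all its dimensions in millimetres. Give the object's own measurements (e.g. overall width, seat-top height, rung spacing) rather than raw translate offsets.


A long wooden bench with a 2191 mm (x) × 351 mm (y) seat, 34 mm thick, its top surface 462 mm above the floor. Four 70 mm square legs at the seat corners, flush with the edges, run from z = 0 to the seat underside.


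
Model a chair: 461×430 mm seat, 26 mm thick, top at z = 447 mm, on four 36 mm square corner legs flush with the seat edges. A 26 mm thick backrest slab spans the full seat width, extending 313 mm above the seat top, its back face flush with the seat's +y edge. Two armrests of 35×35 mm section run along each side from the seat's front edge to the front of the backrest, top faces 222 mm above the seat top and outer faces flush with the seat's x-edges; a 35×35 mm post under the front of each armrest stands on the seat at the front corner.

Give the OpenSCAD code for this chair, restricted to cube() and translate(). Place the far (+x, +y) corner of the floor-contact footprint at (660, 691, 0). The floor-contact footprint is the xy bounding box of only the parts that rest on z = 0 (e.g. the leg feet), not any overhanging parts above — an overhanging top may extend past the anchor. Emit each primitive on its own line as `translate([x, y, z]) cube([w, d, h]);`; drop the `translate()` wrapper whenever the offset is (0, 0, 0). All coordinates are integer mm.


translate([199, 261, 421]) cube([461, 430, 26]);
translate([199, 261, 0]) cube([36, 36, 421]);
translate([624, 261, 0]) cube([36, 36, 421]);
translate([199, 655, 0]) cube([36, 36, 421]);
translate([624, 655, 0]) cube([36, 36, 421]);
translate([199, 665, 447]) cube([461, 26, 313]);
translate([199, 261, 634]) cube([35, 404, 35]);
translate([625, 261, 634]) cube([35, 404, 35]);
translate([199, 261, 447]) cube([35, 35, 187]);
translate([625, 261, 447]) cube([35, 35, 187]);


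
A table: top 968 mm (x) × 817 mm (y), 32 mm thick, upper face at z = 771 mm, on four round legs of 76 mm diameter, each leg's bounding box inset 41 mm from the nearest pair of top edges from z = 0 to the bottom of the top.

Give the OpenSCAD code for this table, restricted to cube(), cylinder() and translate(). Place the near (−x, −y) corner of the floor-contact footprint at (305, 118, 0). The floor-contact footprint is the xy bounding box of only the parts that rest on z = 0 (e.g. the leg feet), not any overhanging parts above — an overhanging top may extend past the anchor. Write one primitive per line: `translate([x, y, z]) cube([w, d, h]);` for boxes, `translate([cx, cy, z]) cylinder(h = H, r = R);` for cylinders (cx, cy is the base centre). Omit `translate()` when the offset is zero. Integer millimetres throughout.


// leg_h = 771 - 32 = 739
translate([264, 77, 739]) cube([968, 817, 32]);
translate([343, 156, 0]) cylinder(h = 739, r = 38);
translate([1153, 156, 0]) cylinder(h = 739, r = 38);
translate([343, 815, 0]) cylinder(h = 739, r = 38);
translate([1153, 815, 0]) cylinder(h = 739, r = 38);
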